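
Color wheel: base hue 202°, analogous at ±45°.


Base hue: 202°
Left analog: (202 - 45) mod 360 = 157°
Right analog: (202 + 45) mod 360 = 247°
Analogous hues = 157° and 247°


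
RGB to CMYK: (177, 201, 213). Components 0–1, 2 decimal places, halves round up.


R'=177/255≈0.6941, G'=201/255≈0.7882, B'=213/255≈0.8353
K = 1 - max(R',G',B') = 1 - 213/255 = 42/255 = 0.16470… → 0.16
(1-R'-K)/(1-K) simplifies to (max-R)/max with max = 213:
C = (213-177)/213 = 36/213 = 0.16901… → 0.17
M = (213-201)/213 = 12/213 = 0.05633… → 0.06
Y = (213-213)/213 = 0/213 = 0 → 0.00
= CMYK(0.17, 0.06, 0.00, 0.16)


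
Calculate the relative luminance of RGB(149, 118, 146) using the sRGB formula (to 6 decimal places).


Linearize each channel (sRGB transfer function): c = v/255; c_lin = c/12.92 if c ≤ 0.04045, else ((c+0.055)/1.055)^2.4
  R: 149/255 ≈ 0.584314 > 0.04045 → ((0.584314+0.055)/1.055)^2.4 ≈ 0.300544
  G: 118/255 ≈ 0.462745 > 0.04045 → ((0.462745+0.055)/1.055)^2.4 ≈ 0.181164
  B: 146/255 ≈ 0.572549 > 0.04045 → ((0.572549+0.055)/1.055)^2.4 ≈ 0.287441
R_lin = 0.300544, G_lin = 0.181164, B_lin = 0.287441
L = 0.2126×R + 0.7152×G + 0.0722×B
L = 0.2126×0.300544 + 0.7152×0.181164 + 0.0722×0.287441
L ≈ 0.214218


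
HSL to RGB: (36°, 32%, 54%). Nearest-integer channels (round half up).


H=36°, S=0.32, L=0.54
C = (1-|2L-1|)×S = (1-|0.08|)×0.32 = 0.2944
H' = H/60 = 36/60 ≈ 0.6000; X = C×(1-|H' mod 2 - 1|) = 0.17664
m = L - C/2 = 0.54 - 0.1472 = 0.3928
Sector ⌊H'⌋ = 0 → (R',G',B') = (0.2944, 0.17664, 0.0)
RGB = ((R'+m)×255, (G'+m)×255, (B'+m)×255) = (175.236, 145.2072, 100.164)
Round half up → RGB(175, 145, 100)


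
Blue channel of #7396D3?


Color: #7396D3
R = 73 = 115
G = 96 = 150
B = D3 = 211
Blue = 211


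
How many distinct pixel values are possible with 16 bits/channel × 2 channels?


Total bits = 16 bits/channel × 2 channels = 32 bits
Distinct pixel values = 2^32
= 4,294,967,296 pixel values


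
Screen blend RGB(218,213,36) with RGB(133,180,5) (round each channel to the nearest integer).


Screen: C = 255 - (255-A)×(255-B)/255, rounded to nearest integer
R: 255 - (255-218)×(255-133)/255 = 255 - 4514/255 ≈ 255 - 17.702 = 237.298 → 237
G: 255 - (255-213)×(255-180)/255 = 255 - 3150/255 ≈ 255 - 12.353 = 242.647 → 243
B: 255 - (255-36)×(255-5)/255 = 255 - 54750/255 ≈ 255 - 214.706 = 40.294 → 40
= RGB(237, 243, 40)


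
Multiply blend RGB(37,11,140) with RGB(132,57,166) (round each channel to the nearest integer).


Multiply: C = A×B/255, rounded to nearest integer
R: 37×132/255 = 4884/255 ≈ 19.153 → 19
G: 11×57/255 = 627/255 ≈ 2.459 → 2
B: 140×166/255 = 23240/255 ≈ 91.137 → 91
= RGB(19, 2, 91)


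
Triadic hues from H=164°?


Triadic: equally spaced at 120° intervals
H1 = 164°
H2 = (164 + 120) mod 360 = 284°
H3 = (164 + 240) mod 360 = 44°
Triadic = 164°, 284°, 44°


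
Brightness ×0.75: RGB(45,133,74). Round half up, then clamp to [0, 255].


Multiply each channel by 0.75, round half up, clamp to [0, 255]
R: 45×0.75 = 33.75 → round → 34
G: 133×0.75 = 99.75 → round → 100
B: 74×0.75 = 55.5 → round → 56
= RGB(34, 100, 56)


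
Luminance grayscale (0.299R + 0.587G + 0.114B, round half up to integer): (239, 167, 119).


Gray = 0.299×R + 0.587×G + 0.114×B
Gray = 0.299×239 + 0.587×167 + 0.114×119
Gray = 71.461 + 98.029 + 13.566
Gray = 183.056 → round half up → 183
Gray = 183


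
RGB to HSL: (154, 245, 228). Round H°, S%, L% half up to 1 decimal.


Normalize: R'=154/255≈0.6039, G'=245/255≈0.9608, B'=228/255≈0.8941
Max=245/255, Min=154/255, Δ=Max-Min=91/255
L = (Max+Min)/2 = (245+154)/510 = 399/510 = 0.78235… → L = 78.2%
L > 0.5 → S = Δ/(2-Max-Min) = 91/(510-245-154) = 91/111 = 0.81981… → S = 82.0%
(the 1/255 factors cancel in S and H, so raw channel differences can be used)
Max is G' → H = 60 × ((B-R)/Δ + 2) = 60 × ((228-154)/91 + 2)
  74/91 + 2 = 0.8131… + 2 = 2.8131…
  H = 60 × 2.8131… = 168.791…° → H = 168.8°
= HSL(168.8°, 82.0%, 78.2%)


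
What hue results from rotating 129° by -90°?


New hue = (H + rotation) mod 360
New hue = (129 -90) mod 360
= 39 mod 360
= 39°


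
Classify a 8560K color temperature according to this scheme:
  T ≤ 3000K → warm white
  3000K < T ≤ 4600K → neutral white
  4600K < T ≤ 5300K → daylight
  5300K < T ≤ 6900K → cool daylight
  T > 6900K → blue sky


Temperature: 8560K
8560K > 6900K → blue sky
Classification: blue sky


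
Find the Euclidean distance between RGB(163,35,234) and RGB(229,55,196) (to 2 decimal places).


d = √[(R₁-R₂)² + (G₁-G₂)² + (B₁-B₂)²]
d = √[(163-229)² + (35-55)² + (234-196)²]
d = √[4356 + 400 + 1444]
d = √6200
d ≈ 78.74


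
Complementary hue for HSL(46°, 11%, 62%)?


Complement = opposite side of color wheel = hue + 180°
H' = (46 + 180) mod 360 = 226°
S and L unchanged.
= HSL(226°, 11%, 62%)


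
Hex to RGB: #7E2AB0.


7E → 126 (R)
2A → 42 (G)
B0 → 176 (B)
= RGB(126, 42, 176)


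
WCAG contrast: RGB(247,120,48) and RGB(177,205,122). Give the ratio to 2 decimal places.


Linearize each sRGB channel c=v/255: c/12.92 if c ≤ 0.04045 else ((c+0.055)/1.055)^2.4
L = 0.2126×R_lin + 0.7152×G_lin + 0.0722×B_lin
Color 1 (247,120,48):
  R=247: 247/255≈0.9686 > 0.04045 → ((0.9686+0.055)/1.055)^2.4 ≈ 0.93011
  G=120: 120/255≈0.4706 > 0.04045 → ((0.4706+0.055)/1.055)^2.4 ≈ 0.18782
  B=48: 48/255≈0.1882 > 0.04045 → ((0.1882+0.055)/1.055)^2.4 ≈ 0.02956
  L1 = 0.2126×0.93011 + 0.7152×0.18782 + 0.0722×0.02956 ≈ 0.33420
Color 2 (177,205,122):
  R=177: 177/255≈0.6941 > 0.04045 → ((0.6941+0.055)/1.055)^2.4 ≈ 0.43966
  G=205: 205/255≈0.8039 > 0.04045 → ((0.8039+0.055)/1.055)^2.4 ≈ 0.61050
  B=122: 122/255≈0.4784 > 0.04045 → ((0.4784+0.055)/1.055)^2.4 ≈ 0.19462
  L2 = 0.2126×0.43966 + 0.7152×0.61050 + 0.0722×0.19462 ≈ 0.54415
Lighter = 0.54415, Darker = 0.33420
Ratio = (L_lighter + 0.05) / (L_darker + 0.05)
Ratio = (0.54415 + 0.05) / (0.33420 + 0.05) = 0.59415 / 0.38420 ≈ 1.5464
Ratio ≈ 1.55:1


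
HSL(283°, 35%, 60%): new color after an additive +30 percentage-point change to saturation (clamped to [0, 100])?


Original S = 35%
Adjustment = +30 percentage points
New S = 35 + (30) = 65
Clamp to [0, 100] → 65
= HSL(283°, 65%, 60%)


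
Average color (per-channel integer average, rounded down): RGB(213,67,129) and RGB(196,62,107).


Midpoint: each channel = ⌊(C₁+C₂)/2⌋
R: ⌊(213+196)/2⌋ = 204
G: ⌊(67+62)/2⌋ = 64
B: ⌊(129+107)/2⌋ = 118
= RGB(204, 64, 118)


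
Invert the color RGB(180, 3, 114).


Invert: (255-R, 255-G, 255-B)
R: 255-180 = 75
G: 255-3 = 252
B: 255-114 = 141
= RGB(75, 252, 141)


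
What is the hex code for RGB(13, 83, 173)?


R = 13 → 0D (hex)
G = 83 → 53 (hex)
B = 173 → AD (hex)
Hex = #0D53AD


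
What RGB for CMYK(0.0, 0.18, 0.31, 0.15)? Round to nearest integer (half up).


R = 255 × (1-C) × (1-K) = 255 × 1.00 × 0.85 = 216.75 → 217
G = 255 × (1-M) × (1-K) = 255 × 0.82 × 0.85 = 177.735 → 178
B = 255 × (1-Y) × (1-K) = 255 × 0.69 × 0.85 = 149.5575 → 150
= RGB(217, 178, 150)


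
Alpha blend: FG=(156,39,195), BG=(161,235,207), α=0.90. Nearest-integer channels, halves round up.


C = α×F + (1-α)×B, with 1-α = 0.10
R: 0.90×156 + 0.10×161 = 140.40 + 16.10 = 156.50 → 157
G: 0.90×39 + 0.10×235 = 35.10 + 23.50 = 58.60 → 59
B: 0.90×195 + 0.10×207 = 175.50 + 20.70 = 196.20 → 196
= RGB(157, 59, 196)


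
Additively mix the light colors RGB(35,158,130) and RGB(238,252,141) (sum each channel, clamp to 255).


Additive: each channel = min(255, C₁+C₂)
R: 35+238 = 273 → 255
G: 158+252 = 410 → 255
B: 130+141 = 271 → 255
= RGB(255, 255, 255)


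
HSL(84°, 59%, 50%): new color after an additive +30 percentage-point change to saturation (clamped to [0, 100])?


Original S = 59%
Adjustment = +30 percentage points
New S = 59 + (30) = 89
Clamp to [0, 100] → 89
= HSL(84°, 89%, 50%)


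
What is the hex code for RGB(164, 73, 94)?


R = 164 → A4 (hex)
G = 73 → 49 (hex)
B = 94 → 5E (hex)
Hex = #A4495E


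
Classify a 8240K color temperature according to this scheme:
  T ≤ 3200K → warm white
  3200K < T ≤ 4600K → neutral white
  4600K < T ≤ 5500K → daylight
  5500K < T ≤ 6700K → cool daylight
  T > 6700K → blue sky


Temperature: 8240K
8240K > 6700K → blue sky
Classification: blue sky


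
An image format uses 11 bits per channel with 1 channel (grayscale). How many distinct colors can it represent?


Total bits = 11 bits/channel × 1 channels = 11 bits
Distinct colors = 2^11
= 2,048 colors


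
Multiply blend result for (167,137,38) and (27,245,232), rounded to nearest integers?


Multiply: C = A×B/255, rounded to nearest integer
R: 167×27/255 = 4509/255 ≈ 17.682 → 18
G: 137×245/255 = 33565/255 ≈ 131.627 → 132
B: 38×232/255 = 8816/255 ≈ 34.573 → 35
= RGB(18, 132, 35)


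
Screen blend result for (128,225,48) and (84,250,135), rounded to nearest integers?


Screen: C = 255 - (255-A)×(255-B)/255, rounded to nearest integer
R: 255 - (255-128)×(255-84)/255 = 255 - 21717/255 ≈ 255 - 85.165 = 169.835 → 170
G: 255 - (255-225)×(255-250)/255 = 255 - 150/255 ≈ 255 - 0.588 = 254.412 → 254
B: 255 - (255-48)×(255-135)/255 = 255 - 24840/255 ≈ 255 - 97.412 = 157.588 → 158
= RGB(170, 254, 158)


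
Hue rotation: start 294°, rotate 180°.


New hue = (H + rotation) mod 360
New hue = (294 + 180) mod 360
= 474 mod 360
= 114°


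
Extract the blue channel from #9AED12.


Color: #9AED12
R = 9A = 154
G = ED = 237
B = 12 = 18
Blue = 18


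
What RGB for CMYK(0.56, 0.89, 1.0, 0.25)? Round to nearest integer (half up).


R = 255 × (1-C) × (1-K) = 255 × 0.44 × 0.75 = 84.15 → 84
G = 255 × (1-M) × (1-K) = 255 × 0.11 × 0.75 = 21.0375 → 21
B = 255 × (1-Y) × (1-K) = 255 × 0.00 × 0.75 = 0
= RGB(84, 21, 0)


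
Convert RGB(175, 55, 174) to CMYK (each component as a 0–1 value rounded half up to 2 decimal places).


R'=175/255≈0.6863, G'=55/255≈0.2157, B'=174/255≈0.6824
K = 1 - max(R',G',B') = 1 - 175/255 = 80/255 = 0.31372… → 0.31
(1-R'-K)/(1-K) simplifies to (max-R)/max with max = 175:
C = (175-175)/175 = 0/175 = 0 → 0.00
M = (175-55)/175 = 120/175 = 0.68571… → 0.69
Y = (175-174)/175 = 1/175 = 0.00571… → 0.01
= CMYK(0.00, 0.69, 0.01, 0.31)


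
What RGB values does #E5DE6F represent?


E5 → 229 (R)
DE → 222 (G)
6F → 111 (B)
= RGB(229, 222, 111)


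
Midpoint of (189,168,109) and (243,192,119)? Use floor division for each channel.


Midpoint: each channel = ⌊(C₁+C₂)/2⌋
R: ⌊(189+243)/2⌋ = 216
G: ⌊(168+192)/2⌋ = 180
B: ⌊(109+119)/2⌋ = 114
= RGB(216, 180, 114)


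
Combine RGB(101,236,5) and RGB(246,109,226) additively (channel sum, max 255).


Additive: each channel = min(255, C₁+C₂)
R: 101+246 = 347 → 255
G: 236+109 = 345 → 255
B: 5+226 = 231 → 231
= RGB(255, 255, 231)


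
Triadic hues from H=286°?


Triadic: equally spaced at 120° intervals
H1 = 286°
H2 = (286 + 120) mod 360 = 46°
H3 = (286 + 240) mod 360 = 166°
Triadic = 286°, 46°, 166°


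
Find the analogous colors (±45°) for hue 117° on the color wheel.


Base hue: 117°
Left analog: (117 - 45) mod 360 = 72°
Right analog: (117 + 45) mod 360 = 162°
Analogous hues = 72° and 162°


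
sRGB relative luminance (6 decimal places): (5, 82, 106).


Linearize each channel (sRGB transfer function): c = v/255; c_lin = c/12.92 if c ≤ 0.04045, else ((c+0.055)/1.055)^2.4
  R: 5/255 ≈ 0.019608 ≤ 0.04045 → 0.019608/12.92 ≈ 0.001518
  G: 82/255 ≈ 0.321569 > 0.04045 → ((0.321569+0.055)/1.055)^2.4 ≈ 0.084376
  B: 106/255 ≈ 0.415686 > 0.04045 → ((0.415686+0.055)/1.055)^2.4 ≈ 0.144128
R_lin = 0.001518, G_lin = 0.084376, B_lin = 0.144128
L = 0.2126×R + 0.7152×G + 0.0722×B
L = 0.2126×0.001518 + 0.7152×0.084376 + 0.0722×0.144128
L ≈ 0.071075


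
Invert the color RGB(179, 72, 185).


Invert: (255-R, 255-G, 255-B)
R: 255-179 = 76
G: 255-72 = 183
B: 255-185 = 70
= RGB(76, 183, 70)


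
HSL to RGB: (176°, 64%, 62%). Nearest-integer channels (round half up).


H=176°, S=0.64, L=0.62
C = (1-|2L-1|)×S = (1-|0.24|)×0.64 = 0.4864
H' = H/60 = 176/60 ≈ 2.9333; X = C×(1-|H' mod 2 - 1|) ≈ 0.4540
m = L - C/2 = 0.62 - 0.2432 = 0.3768
Sector ⌊H'⌋ = 2 → (R',G',B') = (0.0, 0.4864, ≈0.4540)
RGB = ((R'+m)×255, (G'+m)×255, (B'+m)×255) = (96.084, 220.116, 211.8472)
Round half up → RGB(96, 220, 212)


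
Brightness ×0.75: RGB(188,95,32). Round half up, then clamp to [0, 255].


Multiply each channel by 0.75, round half up, clamp to [0, 255]
R: 188×0.75 = 141
G: 95×0.75 = 71.25 → round → 71
B: 32×0.75 = 24
= RGB(141, 71, 24)


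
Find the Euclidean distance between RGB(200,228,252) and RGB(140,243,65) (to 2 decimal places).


d = √[(R₁-R₂)² + (G₁-G₂)² + (B₁-B₂)²]
d = √[(200-140)² + (228-243)² + (252-65)²]
d = √[3600 + 225 + 34969]
d = √38794
d ≈ 196.96


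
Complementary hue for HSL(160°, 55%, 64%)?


Complement = opposite side of color wheel = hue + 180°
H' = (160 + 180) mod 360 = 340°
S and L unchanged.
= HSL(340°, 55%, 64%)


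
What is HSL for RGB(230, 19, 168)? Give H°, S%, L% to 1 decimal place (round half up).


Normalize: R'=230/255≈0.9020, G'=19/255≈0.0745, B'=168/255≈0.6588
Max=230/255, Min=19/255, Δ=Max-Min=211/255
L = (Max+Min)/2 = (230+19)/510 = 249/510 = 0.48823… → L = 48.8%
L ≤ 0.5 → S = Δ/(Max+Min) = 211/(230+19) = 211/249 = 0.84738… → S = 84.7%
(the 1/255 factors cancel in S and H, so raw channel differences can be used)
Max is R' → H = 60 × (((G-B)/Δ) mod 6) = 60 × (((19-168)/211) mod 6)
  (-149)/211 = -0.7061…; negative, so add 6 → 5.2938…
  H = 60 × 5.2938… = 317.630…° → H = 317.6°
= HSL(317.6°, 84.7%, 48.8%)


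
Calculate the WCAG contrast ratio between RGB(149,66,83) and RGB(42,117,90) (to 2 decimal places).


Linearize each sRGB channel c=v/255: c/12.92 if c ≤ 0.04045 else ((c+0.055)/1.055)^2.4
L = 0.2126×R_lin + 0.7152×G_lin + 0.0722×B_lin
Color 1 (149,66,83):
  R=149: 149/255≈0.5843 > 0.04045 → ((0.5843+0.055)/1.055)^2.4 ≈ 0.30054
  G=66: 66/255≈0.2588 > 0.04045 → ((0.2588+0.055)/1.055)^2.4 ≈ 0.05448
  B=83: 83/255≈0.3255 > 0.04045 → ((0.3255+0.055)/1.055)^2.4 ≈ 0.08650
  L1 = 0.2126×0.30054 + 0.7152×0.05448 + 0.0722×0.08650 ≈ 0.10911
Color 2 (42,117,90):
  R=42: 42/255≈0.1647 > 0.04045 → ((0.1647+0.055)/1.055)^2.4 ≈ 0.02315
  G=117: 117/255≈0.4588 > 0.04045 → ((0.4588+0.055)/1.055)^2.4 ≈ 0.17789
  B=90: 90/255≈0.3529 > 0.04045 → ((0.3529+0.055)/1.055)^2.4 ≈ 0.10224
  L2 = 0.2126×0.02315 + 0.7152×0.17789 + 0.0722×0.10224 ≈ 0.13953
Lighter = 0.13953, Darker = 0.10911
Ratio = (L_lighter + 0.05) / (L_darker + 0.05)
Ratio = (0.13953 + 0.05) / (0.10911 + 0.05) = 0.18953 / 0.15911 ≈ 1.1912
Ratio ≈ 1.19:1


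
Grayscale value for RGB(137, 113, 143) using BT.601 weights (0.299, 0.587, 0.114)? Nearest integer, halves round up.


Gray = 0.299×R + 0.587×G + 0.114×B
Gray = 0.299×137 + 0.587×113 + 0.114×143
Gray = 40.963 + 66.331 + 16.302
Gray = 123.596 → round half up → 124
Gray = 124


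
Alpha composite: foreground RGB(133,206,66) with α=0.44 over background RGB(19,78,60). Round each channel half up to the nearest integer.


C = α×F + (1-α)×B, with 1-α = 0.56
R: 0.44×133 + 0.56×19 = 58.52 + 10.64 = 69.16 → 69
G: 0.44×206 + 0.56×78 = 90.64 + 43.68 = 134.32 → 134
B: 0.44×66 + 0.56×60 = 29.04 + 33.60 = 62.64 → 63
= RGB(69, 134, 63)


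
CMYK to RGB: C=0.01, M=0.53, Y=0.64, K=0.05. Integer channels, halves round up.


R = 255 × (1-C) × (1-K) = 255 × 0.99 × 0.95 = 239.8275 → 240
G = 255 × (1-M) × (1-K) = 255 × 0.47 × 0.95 = 113.8575 → 114
B = 255 × (1-Y) × (1-K) = 255 × 0.36 × 0.95 = 87.21 → 87
= RGB(240, 114, 87)


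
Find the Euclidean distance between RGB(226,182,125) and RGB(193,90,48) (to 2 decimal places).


d = √[(R₁-R₂)² + (G₁-G₂)² + (B₁-B₂)²]
d = √[(226-193)² + (182-90)² + (125-48)²]
d = √[1089 + 8464 + 5929]
d = √15482
d ≈ 124.43


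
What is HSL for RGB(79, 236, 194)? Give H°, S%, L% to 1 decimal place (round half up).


Normalize: R'=79/255≈0.3098, G'=236/255≈0.9255, B'=194/255≈0.7608
Max=236/255, Min=79/255, Δ=Max-Min=157/255
L = (Max+Min)/2 = (236+79)/510 = 315/510 = 0.61764… → L = 61.8%
L > 0.5 → S = Δ/(2-Max-Min) = 157/(510-236-79) = 157/195 = 0.80512… → S = 80.5%
(the 1/255 factors cancel in S and H, so raw channel differences can be used)
Max is G' → H = 60 × ((B-R)/Δ + 2) = 60 × ((194-79)/157 + 2)
  115/157 + 2 = 0.7324… + 2 = 2.7324…
  H = 60 × 2.7324… = 163.949…° → H = 163.9°
= HSL(163.9°, 80.5%, 61.8%)


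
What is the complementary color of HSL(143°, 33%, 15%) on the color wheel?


Complement = opposite side of color wheel = hue + 180°
H' = (143 + 180) mod 360 = 323°
S and L unchanged.
= HSL(323°, 33%, 15%)


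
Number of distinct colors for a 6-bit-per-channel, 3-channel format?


Total bits = 6 bits/channel × 3 channels = 18 bits
Distinct colors = 2^18
= 262,144 colors


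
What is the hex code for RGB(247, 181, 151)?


R = 247 → F7 (hex)
G = 181 → B5 (hex)
B = 151 → 97 (hex)
Hex = #F7B597


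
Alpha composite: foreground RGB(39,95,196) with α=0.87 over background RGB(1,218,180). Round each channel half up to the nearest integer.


C = α×F + (1-α)×B, with 1-α = 0.13
R: 0.87×39 + 0.13×1 = 33.93 + 0.13 = 34.06 → 34
G: 0.87×95 + 0.13×218 = 82.65 + 28.34 = 110.99 → 111
B: 0.87×196 + 0.13×180 = 170.52 + 23.40 = 193.92 → 194
= RGB(34, 111, 194)


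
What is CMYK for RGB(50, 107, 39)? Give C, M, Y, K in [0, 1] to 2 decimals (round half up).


R'=50/255≈0.1961, G'=107/255≈0.4196, B'=39/255≈0.1529
K = 1 - max(R',G',B') = 1 - 107/255 = 148/255 = 0.58039… → 0.58
(1-R'-K)/(1-K) simplifies to (max-R)/max with max = 107:
C = (107-50)/107 = 57/107 = 0.53271… → 0.53
M = (107-107)/107 = 0/107 = 0 → 0.00
Y = (107-39)/107 = 68/107 = 0.63551… → 0.64
= CMYK(0.53, 0.00, 0.64, 0.58)


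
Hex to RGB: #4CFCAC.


4C → 76 (R)
FC → 252 (G)
AC → 172 (B)
= RGB(76, 252, 172)


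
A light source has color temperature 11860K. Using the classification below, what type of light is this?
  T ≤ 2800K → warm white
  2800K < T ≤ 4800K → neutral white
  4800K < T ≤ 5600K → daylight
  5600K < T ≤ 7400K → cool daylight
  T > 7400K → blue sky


Temperature: 11860K
11860K > 7400K → blue sky
Classification: blue sky


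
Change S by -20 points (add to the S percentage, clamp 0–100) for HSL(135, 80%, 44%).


Original S = 80%
Adjustment = -20 percentage points
New S = 80 + (-20) = 60
Clamp to [0, 100] → 60
= HSL(135°, 60%, 44%)


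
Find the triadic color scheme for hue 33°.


Triadic: equally spaced at 120° intervals
H1 = 33°
H2 = (33 + 120) mod 360 = 153°
H3 = (33 + 240) mod 360 = 273°
Triadic = 33°, 153°, 273°


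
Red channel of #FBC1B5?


Color: #FBC1B5
R = FB = 251
G = C1 = 193
B = B5 = 181
Red = 251


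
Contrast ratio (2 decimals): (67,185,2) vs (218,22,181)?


Linearize each sRGB channel c=v/255: c/12.92 if c ≤ 0.04045 else ((c+0.055)/1.055)^2.4
L = 0.2126×R_lin + 0.7152×G_lin + 0.0722×B_lin
Color 1 (67,185,2):
  R=67: 67/255≈0.2627 > 0.04045 → ((0.2627+0.055)/1.055)^2.4 ≈ 0.05613
  G=185: 185/255≈0.7255 > 0.04045 → ((0.7255+0.055)/1.055)^2.4 ≈ 0.48515
  B=2: 2/255≈0.0078 ≤ 0.04045 → 0.0078/12.92 ≈ 0.00061
  L1 = 0.2126×0.05613 + 0.7152×0.48515 + 0.0722×0.00061 ≈ 0.35896
Color 2 (218,22,181):
  R=218: 218/255≈0.8549 > 0.04045 → ((0.8549+0.055)/1.055)^2.4 ≈ 0.70110
  G=22: 22/255≈0.0863 > 0.04045 → ((0.0863+0.055)/1.055)^2.4 ≈ 0.00802
  B=181: 181/255≈0.7098 > 0.04045 → ((0.7098+0.055)/1.055)^2.4 ≈ 0.46208
  L2 = 0.2126×0.70110 + 0.7152×0.00802 + 0.0722×0.46208 ≈ 0.18815
Lighter = 0.35896, Darker = 0.18815
Ratio = (L_lighter + 0.05) / (L_darker + 0.05)
Ratio = (0.35896 + 0.05) / (0.18815 + 0.05) = 0.40896 / 0.23815 ≈ 1.7172
Ratio ≈ 1.72:1


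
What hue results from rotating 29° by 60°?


New hue = (H + rotation) mod 360
New hue = (29 + 60) mod 360
= 89 mod 360
= 89°


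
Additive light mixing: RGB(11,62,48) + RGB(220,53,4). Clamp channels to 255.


Additive: each channel = min(255, C₁+C₂)
R: 11+220 = 231 → 231
G: 62+53 = 115 → 115
B: 48+4 = 52 → 52
= RGB(231, 115, 52)


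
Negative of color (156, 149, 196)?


Invert: (255-R, 255-G, 255-B)
R: 255-156 = 99
G: 255-149 = 106
B: 255-196 = 59
= RGB(99, 106, 59)


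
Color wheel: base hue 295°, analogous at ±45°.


Base hue: 295°
Left analog: (295 - 45) mod 360 = 250°
Right analog: (295 + 45) mod 360 = 340°
Analogous hues = 250° and 340°


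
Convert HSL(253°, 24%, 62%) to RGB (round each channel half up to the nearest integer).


H=253°, S=0.24, L=0.62
C = (1-|2L-1|)×S = (1-|0.24|)×0.24 = 0.1824
H' = H/60 = 253/60 ≈ 4.2167; X = C×(1-|H' mod 2 - 1|) = 0.03952
m = L - C/2 = 0.62 - 0.0912 = 0.5288
Sector ⌊H'⌋ = 4 → (R',G',B') = (0.03952, 0.0, 0.1824)
RGB = ((R'+m)×255, (G'+m)×255, (B'+m)×255) = (144.9216, 134.844, 181.356)
Round half up → RGB(145, 135, 181)


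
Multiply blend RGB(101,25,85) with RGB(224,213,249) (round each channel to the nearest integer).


Multiply: C = A×B/255, rounded to nearest integer
R: 101×224/255 = 22624/255 ≈ 88.722 → 89
G: 25×213/255 = 5325/255 ≈ 20.882 → 21
B: 85×249/255 = 21165/255 ≈ 83.000 → 83
= RGB(89, 21, 83)


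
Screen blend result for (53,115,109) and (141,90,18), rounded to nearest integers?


Screen: C = 255 - (255-A)×(255-B)/255, rounded to nearest integer
R: 255 - (255-53)×(255-141)/255 = 255 - 23028/255 ≈ 255 - 90.306 = 164.694 → 165
G: 255 - (255-115)×(255-90)/255 = 255 - 23100/255 ≈ 255 - 90.588 = 164.412 → 164
B: 255 - (255-109)×(255-18)/255 = 255 - 34602/255 ≈ 255 - 135.694 = 119.306 → 119
= RGB(165, 164, 119)


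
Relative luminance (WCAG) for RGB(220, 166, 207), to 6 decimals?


Linearize each channel (sRGB transfer function): c = v/255; c_lin = c/12.92 if c ≤ 0.04045, else ((c+0.055)/1.055)^2.4
  R: 220/255 ≈ 0.862745 > 0.04045 → ((0.862745+0.055)/1.055)^2.4 ≈ 0.715694
  G: 166/255 ≈ 0.650980 > 0.04045 → ((0.650980+0.055)/1.055)^2.4 ≈ 0.381326
  B: 207/255 ≈ 0.811765 > 0.04045 → ((0.811765+0.055)/1.055)^2.4 ≈ 0.623960
R_lin = 0.715694, G_lin = 0.381326, B_lin = 0.623960
L = 0.2126×R + 0.7152×G + 0.0722×B
L = 0.2126×0.715694 + 0.7152×0.381326 + 0.0722×0.623960
L ≈ 0.469931


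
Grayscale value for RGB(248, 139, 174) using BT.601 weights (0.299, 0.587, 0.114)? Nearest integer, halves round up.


Gray = 0.299×R + 0.587×G + 0.114×B
Gray = 0.299×248 + 0.587×139 + 0.114×174
Gray = 74.152 + 81.593 + 19.836
Gray = 175.581 → round half up → 176
Gray = 176


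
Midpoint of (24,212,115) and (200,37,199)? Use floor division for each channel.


Midpoint: each channel = ⌊(C₁+C₂)/2⌋
R: ⌊(24+200)/2⌋ = 112
G: ⌊(212+37)/2⌋ = 124
B: ⌊(115+199)/2⌋ = 157
= RGB(112, 124, 157)


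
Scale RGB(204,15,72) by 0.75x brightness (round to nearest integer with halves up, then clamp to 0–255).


Multiply each channel by 0.75, round half up, clamp to [0, 255]
R: 204×0.75 = 153
G: 15×0.75 = 11.25 → round → 11
B: 72×0.75 = 54
= RGB(153, 11, 54)


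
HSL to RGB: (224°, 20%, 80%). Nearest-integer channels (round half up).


H=224°, S=0.20, L=0.80
C = (1-|2L-1|)×S = (1-|0.60|)×0.20 = 0.08
H' = H/60 = 224/60 ≈ 3.7333; X = C×(1-|H' mod 2 - 1|) ≈ 0.0213
m = L - C/2 = 0.80 - 0.04 = 0.76
Sector ⌊H'⌋ = 3 → (R',G',B') = (0.0, ≈0.0213, 0.08)
RGB = ((R'+m)×255, (G'+m)×255, (B'+m)×255) = (193.8, 199.24, 214.2)
Round half up → RGB(194, 199, 214)


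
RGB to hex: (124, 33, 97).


R = 124 → 7C (hex)
G = 33 → 21 (hex)
B = 97 → 61 (hex)
Hex = #7C2161


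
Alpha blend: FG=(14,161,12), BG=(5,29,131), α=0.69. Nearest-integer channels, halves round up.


C = α×F + (1-α)×B, with 1-α = 0.31
R: 0.69×14 + 0.31×5 = 9.66 + 1.55 = 11.21 → 11
G: 0.69×161 + 0.31×29 = 111.09 + 8.99 = 120.08 → 120
B: 0.69×12 + 0.31×131 = 8.28 + 40.61 = 48.89 → 49
= RGB(11, 120, 49)


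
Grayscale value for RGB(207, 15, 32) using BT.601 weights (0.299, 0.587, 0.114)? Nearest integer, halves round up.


Gray = 0.299×R + 0.587×G + 0.114×B
Gray = 0.299×207 + 0.587×15 + 0.114×32
Gray = 61.893 + 8.805 + 3.648
Gray = 74.346 → round half up → 74
Gray = 74


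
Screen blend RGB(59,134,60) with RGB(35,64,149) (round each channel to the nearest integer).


Screen: C = 255 - (255-A)×(255-B)/255, rounded to nearest integer
R: 255 - (255-59)×(255-35)/255 = 255 - 43120/255 ≈ 255 - 169.098 = 85.902 → 86
G: 255 - (255-134)×(255-64)/255 = 255 - 23111/255 ≈ 255 - 90.631 = 164.369 → 164
B: 255 - (255-60)×(255-149)/255 = 255 - 20670/255 ≈ 255 - 81.059 = 173.941 → 174
= RGB(86, 164, 174)


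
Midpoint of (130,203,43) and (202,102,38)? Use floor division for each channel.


Midpoint: each channel = ⌊(C₁+C₂)/2⌋
R: ⌊(130+202)/2⌋ = 166
G: ⌊(203+102)/2⌋ = 152
B: ⌊(43+38)/2⌋ = 40
= RGB(166, 152, 40)


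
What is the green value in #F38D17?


Color: #F38D17
R = F3 = 243
G = 8D = 141
B = 17 = 23
Green = 141


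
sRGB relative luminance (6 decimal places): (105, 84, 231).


Linearize each channel (sRGB transfer function): c = v/255; c_lin = c/12.92 if c ≤ 0.04045, else ((c+0.055)/1.055)^2.4
  R: 105/255 ≈ 0.411765 > 0.04045 → ((0.411765+0.055)/1.055)^2.4 ≈ 0.141263
  G: 84/255 ≈ 0.329412 > 0.04045 → ((0.329412+0.055)/1.055)^2.4 ≈ 0.088656
  B: 231/255 ≈ 0.905882 > 0.04045 → ((0.905882+0.055)/1.055)^2.4 ≈ 0.799103
R_lin = 0.141263, G_lin = 0.088656, B_lin = 0.799103
L = 0.2126×R + 0.7152×G + 0.0722×B
L = 0.2126×0.141263 + 0.7152×0.088656 + 0.0722×0.799103
L ≈ 0.151134


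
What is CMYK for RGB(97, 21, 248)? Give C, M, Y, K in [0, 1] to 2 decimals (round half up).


R'=97/255≈0.3804, G'=21/255≈0.0824, B'=248/255≈0.9725
K = 1 - max(R',G',B') = 1 - 248/255 = 7/255 = 0.02745… → 0.03
(1-R'-K)/(1-K) simplifies to (max-R)/max with max = 248:
C = (248-97)/248 = 151/248 = 0.60887… → 0.61
M = (248-21)/248 = 227/248 = 0.91532… → 0.92
Y = (248-248)/248 = 0/248 = 0 → 0.00
= CMYK(0.61, 0.92, 0.00, 0.03)


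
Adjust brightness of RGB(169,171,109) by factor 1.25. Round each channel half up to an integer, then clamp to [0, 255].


Multiply each channel by 1.25, round half up, clamp to [0, 255]
R: 169×1.25 = 211.25 → round → 211
G: 171×1.25 = 213.75 → round → 214
B: 109×1.25 = 136.25 → round → 136
= RGB(211, 214, 136)


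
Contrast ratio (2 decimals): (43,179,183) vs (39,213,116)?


Linearize each sRGB channel c=v/255: c/12.92 if c ≤ 0.04045 else ((c+0.055)/1.055)^2.4
L = 0.2126×R_lin + 0.7152×G_lin + 0.0722×B_lin
Color 1 (43,179,183):
  R=43: 43/255≈0.1686 > 0.04045 → ((0.1686+0.055)/1.055)^2.4 ≈ 0.02416
  G=179: 179/255≈0.7020 > 0.04045 → ((0.7020+0.055)/1.055)^2.4 ≈ 0.45079
  B=183: 183/255≈0.7176 > 0.04045 → ((0.7176+0.055)/1.055)^2.4 ≈ 0.47353
  L1 = 0.2126×0.02416 + 0.7152×0.45079 + 0.0722×0.47353 ≈ 0.36173
Color 2 (39,213,116):
  R=39: 39/255≈0.1529 > 0.04045 → ((0.1529+0.055)/1.055)^2.4 ≈ 0.02029
  G=213: 213/255≈0.8353 > 0.04045 → ((0.8353+0.055)/1.055)^2.4 ≈ 0.66539
  B=116: 116/255≈0.4549 > 0.04045 → ((0.4549+0.055)/1.055)^2.4 ≈ 0.17465
  L2 = 0.2126×0.02029 + 0.7152×0.66539 + 0.0722×0.17465 ≈ 0.49281
Lighter = 0.49281, Darker = 0.36173
Ratio = (L_lighter + 0.05) / (L_darker + 0.05)
Ratio = (0.49281 + 0.05) / (0.36173 + 0.05) = 0.54281 / 0.41173 ≈ 1.3184
Ratio ≈ 1.32:1


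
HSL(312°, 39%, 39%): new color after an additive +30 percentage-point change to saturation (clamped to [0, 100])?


Original S = 39%
Adjustment = +30 percentage points
New S = 39 + (30) = 69
Clamp to [0, 100] → 69
= HSL(312°, 69%, 39%)


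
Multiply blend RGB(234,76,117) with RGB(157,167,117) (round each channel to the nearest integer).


Multiply: C = A×B/255, rounded to nearest integer
R: 234×157/255 = 36738/255 ≈ 144.071 → 144
G: 76×167/255 = 12692/255 ≈ 49.773 → 50
B: 117×117/255 = 13689/255 ≈ 53.682 → 54
= RGB(144, 50, 54)


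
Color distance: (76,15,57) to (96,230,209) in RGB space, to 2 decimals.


d = √[(R₁-R₂)² + (G₁-G₂)² + (B₁-B₂)²]
d = √[(76-96)² + (15-230)² + (57-209)²]
d = √[400 + 46225 + 23104]
d = √69729
d ≈ 264.06


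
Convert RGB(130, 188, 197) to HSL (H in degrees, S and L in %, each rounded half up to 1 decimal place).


Normalize: R'=130/255≈0.5098, G'=188/255≈0.7373, B'=197/255≈0.7725
Max=197/255, Min=130/255, Δ=Max-Min=67/255
L = (Max+Min)/2 = (197+130)/510 = 327/510 = 0.64117… → L = 64.1%
L > 0.5 → S = Δ/(2-Max-Min) = 67/(510-197-130) = 67/183 = 0.36612… → S = 36.6%
(the 1/255 factors cancel in S and H, so raw channel differences can be used)
Max is B' → H = 60 × ((R-G)/Δ + 4) = 60 × ((130-188)/67 + 4)
  -58/67 + 4 = -0.8656… + 4 = 3.1343…
  H = 60 × 3.1343… = 188.059…° → H = 188.1°
= HSL(188.1°, 36.6%, 64.1%)


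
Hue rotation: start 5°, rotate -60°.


New hue = (H + rotation) mod 360
New hue = (5 -60) mod 360
= -55 mod 360
= 305°


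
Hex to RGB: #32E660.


32 → 50 (R)
E6 → 230 (G)
60 → 96 (B)
= RGB(50, 230, 96)


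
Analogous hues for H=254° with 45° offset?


Base hue: 254°
Left analog: (254 - 45) mod 360 = 209°
Right analog: (254 + 45) mod 360 = 299°
Analogous hues = 209° and 299°


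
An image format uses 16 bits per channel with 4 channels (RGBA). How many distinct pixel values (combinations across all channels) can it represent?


Total bits = 16 bits/channel × 4 channels = 64 bits
Distinct pixel values = 2^64
= 18,446,744,073,709,551,616 pixel values


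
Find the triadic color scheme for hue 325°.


Triadic: equally spaced at 120° intervals
H1 = 325°
H2 = (325 + 120) mod 360 = 85°
H3 = (325 + 240) mod 360 = 205°
Triadic = 325°, 85°, 205°


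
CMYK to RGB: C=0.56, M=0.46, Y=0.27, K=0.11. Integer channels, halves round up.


R = 255 × (1-C) × (1-K) = 255 × 0.44 × 0.89 = 99.858 → 100
G = 255 × (1-M) × (1-K) = 255 × 0.54 × 0.89 = 122.553 → 123
B = 255 × (1-Y) × (1-K) = 255 × 0.73 × 0.89 = 165.6735 → 166
= RGB(100, 123, 166)


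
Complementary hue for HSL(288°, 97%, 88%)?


Complement = opposite side of color wheel = hue + 180°
H' = (288 + 180) mod 360 = 108°
S and L unchanged.
= HSL(108°, 97%, 88%)


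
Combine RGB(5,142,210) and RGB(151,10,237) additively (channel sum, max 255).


Additive: each channel = min(255, C₁+C₂)
R: 5+151 = 156 → 156
G: 142+10 = 152 → 152
B: 210+237 = 447 → 255
= RGB(156, 152, 255)


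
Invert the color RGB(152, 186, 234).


Invert: (255-R, 255-G, 255-B)
R: 255-152 = 103
G: 255-186 = 69
B: 255-234 = 21
= RGB(103, 69, 21)


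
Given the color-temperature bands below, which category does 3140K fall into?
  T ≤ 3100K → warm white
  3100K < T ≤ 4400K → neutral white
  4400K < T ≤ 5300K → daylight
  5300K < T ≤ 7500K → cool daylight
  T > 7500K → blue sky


Temperature: 3140K
3100K < 3140K ≤ 4400K → neutral white
Classification: neutral white


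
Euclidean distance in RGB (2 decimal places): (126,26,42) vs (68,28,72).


d = √[(R₁-R₂)² + (G₁-G₂)² + (B₁-B₂)²]
d = √[(126-68)² + (26-28)² + (42-72)²]
d = √[3364 + 4 + 900]
d = √4268
d ≈ 65.33


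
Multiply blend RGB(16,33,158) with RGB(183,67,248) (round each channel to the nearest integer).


Multiply: C = A×B/255, rounded to nearest integer
R: 16×183/255 = 2928/255 ≈ 11.482 → 11
G: 33×67/255 = 2211/255 ≈ 8.671 → 9
B: 158×248/255 = 39184/255 ≈ 153.663 → 154
= RGB(11, 9, 154)


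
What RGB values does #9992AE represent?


99 → 153 (R)
92 → 146 (G)
AE → 174 (B)
= RGB(153, 146, 174)


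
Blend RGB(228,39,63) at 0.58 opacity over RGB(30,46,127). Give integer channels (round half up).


C = α×F + (1-α)×B, with 1-α = 0.42
R: 0.58×228 + 0.42×30 = 132.24 + 12.60 = 144.84 → 145
G: 0.58×39 + 0.42×46 = 22.62 + 19.32 = 41.94 → 42
B: 0.58×63 + 0.42×127 = 36.54 + 53.34 = 89.88 → 90
= RGB(145, 42, 90)


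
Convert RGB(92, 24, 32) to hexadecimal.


R = 92 → 5C (hex)
G = 24 → 18 (hex)
B = 32 → 20 (hex)
Hex = #5C1820


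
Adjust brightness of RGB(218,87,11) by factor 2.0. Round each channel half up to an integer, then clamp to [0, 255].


Multiply each channel by 2.0, round half up, clamp to [0, 255]
R: 218×2.0 = 436 → clamp → 255
G: 87×2.0 = 174
B: 11×2.0 = 22
= RGB(255, 174, 22)


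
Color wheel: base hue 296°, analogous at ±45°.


Base hue: 296°
Left analog: (296 - 45) mod 360 = 251°
Right analog: (296 + 45) mod 360 = 341°
Analogous hues = 251° and 341°


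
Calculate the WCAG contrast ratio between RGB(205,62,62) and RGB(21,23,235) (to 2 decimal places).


Linearize each sRGB channel c=v/255: c/12.92 if c ≤ 0.04045 else ((c+0.055)/1.055)^2.4
L = 0.2126×R_lin + 0.7152×G_lin + 0.0722×B_lin
Color 1 (205,62,62):
  R=205: 205/255≈0.8039 > 0.04045 → ((0.8039+0.055)/1.055)^2.4 ≈ 0.61050
  G=62: 62/255≈0.2431 > 0.04045 → ((0.2431+0.055)/1.055)^2.4 ≈ 0.04817
  B=62: 62/255≈0.2431 > 0.04045 → ((0.2431+0.055)/1.055)^2.4 ≈ 0.04817
  L1 = 0.2126×0.61050 + 0.7152×0.04817 + 0.0722×0.04817 ≈ 0.16772
Color 2 (21,23,235):
  R=21: 21/255≈0.0824 > 0.04045 → ((0.0824+0.055)/1.055)^2.4 ≈ 0.00750
  G=23: 23/255≈0.0902 > 0.04045 → ((0.0902+0.055)/1.055)^2.4 ≈ 0.00857
  B=235: 235/255≈0.9216 > 0.04045 → ((0.9216+0.055)/1.055)^2.4 ≈ 0.83077
  L2 = 0.2126×0.00750 + 0.7152×0.00857 + 0.0722×0.83077 ≈ 0.06770
Lighter = 0.16772, Darker = 0.06770
Ratio = (L_lighter + 0.05) / (L_darker + 0.05)
Ratio = (0.16772 + 0.05) / (0.06770 + 0.05) = 0.21772 / 0.11770 ≈ 1.8497
Ratio ≈ 1.85:1


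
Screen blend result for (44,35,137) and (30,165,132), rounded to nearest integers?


Screen: C = 255 - (255-A)×(255-B)/255, rounded to nearest integer
R: 255 - (255-44)×(255-30)/255 = 255 - 47475/255 ≈ 255 - 186.176 = 68.824 → 69
G: 255 - (255-35)×(255-165)/255 = 255 - 19800/255 ≈ 255 - 77.647 = 177.353 → 177
B: 255 - (255-137)×(255-132)/255 = 255 - 14514/255 ≈ 255 - 56.918 = 198.082 → 198
= RGB(69, 177, 198)


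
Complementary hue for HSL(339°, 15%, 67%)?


Complement = opposite side of color wheel = hue + 180°
H' = (339 + 180) mod 360 = 159°
S and L unchanged.
= HSL(159°, 15%, 67%)


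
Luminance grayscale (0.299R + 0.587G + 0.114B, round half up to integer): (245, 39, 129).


Gray = 0.299×R + 0.587×G + 0.114×B
Gray = 0.299×245 + 0.587×39 + 0.114×129
Gray = 73.255 + 22.893 + 14.706
Gray = 110.854 → round half up → 111
Gray = 111


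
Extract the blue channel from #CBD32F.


Color: #CBD32F
R = CB = 203
G = D3 = 211
B = 2F = 47
Blue = 47


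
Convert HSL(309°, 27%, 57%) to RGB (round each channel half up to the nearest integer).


H=309°, S=0.27, L=0.57
C = (1-|2L-1|)×S = (1-|0.14|)×0.27 = 0.2322
H' = H/60 = 309/60 ≈ 5.1500; X = C×(1-|H' mod 2 - 1|) = 0.19737
m = L - C/2 = 0.57 - 0.1161 = 0.4539
Sector ⌊H'⌋ = 5 → (R',G',B') = (0.2322, 0.0, 0.19737)
RGB = ((R'+m)×255, (G'+m)×255, (B'+m)×255) = (174.9555, 115.7445, 166.07385)
Round half up → RGB(175, 116, 166)


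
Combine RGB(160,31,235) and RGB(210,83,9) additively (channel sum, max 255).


Additive: each channel = min(255, C₁+C₂)
R: 160+210 = 370 → 255
G: 31+83 = 114 → 114
B: 235+9 = 244 → 244
= RGB(255, 114, 244)


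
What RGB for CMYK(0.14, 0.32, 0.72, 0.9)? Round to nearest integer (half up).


R = 255 × (1-C) × (1-K) = 255 × 0.86 × 0.10 = 21.93 → 22
G = 255 × (1-M) × (1-K) = 255 × 0.68 × 0.10 = 17.34 → 17
B = 255 × (1-Y) × (1-K) = 255 × 0.28 × 0.10 = 7.14 → 7
= RGB(22, 17, 7)


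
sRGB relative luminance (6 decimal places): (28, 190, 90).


Linearize each channel (sRGB transfer function): c = v/255; c_lin = c/12.92 if c ≤ 0.04045, else ((c+0.055)/1.055)^2.4
  R: 28/255 ≈ 0.109804 > 0.04045 → ((0.109804+0.055)/1.055)^2.4 ≈ 0.011612
  G: 190/255 ≈ 0.745098 > 0.04045 → ((0.745098+0.055)/1.055)^2.4 ≈ 0.514918
  B: 90/255 ≈ 0.352941 > 0.04045 → ((0.352941+0.055)/1.055)^2.4 ≈ 0.102242
R_lin = 0.011612, G_lin = 0.514918, B_lin = 0.102242
L = 0.2126×R + 0.7152×G + 0.0722×B
L = 0.2126×0.011612 + 0.7152×0.514918 + 0.0722×0.102242
L ≈ 0.378120


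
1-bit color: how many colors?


Colors = 2^bits = 2^1
= 2 colors


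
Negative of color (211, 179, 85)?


Invert: (255-R, 255-G, 255-B)
R: 255-211 = 44
G: 255-179 = 76
B: 255-85 = 170
= RGB(44, 76, 170)


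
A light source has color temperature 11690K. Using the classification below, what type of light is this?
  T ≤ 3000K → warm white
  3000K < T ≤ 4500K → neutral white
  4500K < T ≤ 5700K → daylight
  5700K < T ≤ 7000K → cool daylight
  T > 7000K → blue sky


Temperature: 11690K
11690K > 7000K → blue sky
Classification: blue sky


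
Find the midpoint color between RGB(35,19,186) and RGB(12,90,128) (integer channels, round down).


Midpoint: each channel = ⌊(C₁+C₂)/2⌋
R: ⌊(35+12)/2⌋ = 23
G: ⌊(19+90)/2⌋ = 54
B: ⌊(186+128)/2⌋ = 157
= RGB(23, 54, 157)


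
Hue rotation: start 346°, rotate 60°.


New hue = (H + rotation) mod 360
New hue = (346 + 60) mod 360
= 406 mod 360
= 46°


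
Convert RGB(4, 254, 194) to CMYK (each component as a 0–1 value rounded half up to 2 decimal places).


R'=4/255≈0.0157, G'=254/255≈0.9961, B'=194/255≈0.7608
K = 1 - max(R',G',B') = 1 - 254/255 = 1/255 = 0.00392… → 0.00
(1-R'-K)/(1-K) simplifies to (max-R)/max with max = 254:
C = (254-4)/254 = 250/254 = 0.98425… → 0.98
M = (254-254)/254 = 0/254 = 0 → 0.00
Y = (254-194)/254 = 60/254 = 0.23622… → 0.24
= CMYK(0.98, 0.00, 0.24, 0.00)


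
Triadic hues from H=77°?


Triadic: equally spaced at 120° intervals
H1 = 77°
H2 = (77 + 120) mod 360 = 197°
H3 = (77 + 240) mod 360 = 317°
Triadic = 77°, 197°, 317°


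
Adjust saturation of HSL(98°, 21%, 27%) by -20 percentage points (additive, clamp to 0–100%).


Original S = 21%
Adjustment = -20 percentage points
New S = 21 + (-20) = 1
Clamp to [0, 100] → 1
= HSL(98°, 1%, 27%)


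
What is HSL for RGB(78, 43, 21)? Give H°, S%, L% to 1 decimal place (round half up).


Normalize: R'=78/255≈0.3059, G'=43/255≈0.1686, B'=21/255≈0.0824
Max=78/255, Min=21/255, Δ=Max-Min=57/255
L = (Max+Min)/2 = (78+21)/510 = 99/510 = 0.19411… → L = 19.4%
L ≤ 0.5 → S = Δ/(Max+Min) = 57/(78+21) = 57/99 = 0.57575… → S = 57.6%
(the 1/255 factors cancel in S and H, so raw channel differences can be used)
Max is R' → H = 60 × (((G-B)/Δ) mod 6) = 60 × (((43-21)/57) mod 6)
  22/57 = 0.3859…
  H = 60 × 0.3859… = 23.157…° → H = 23.2°
= HSL(23.2°, 57.6%, 19.4%)


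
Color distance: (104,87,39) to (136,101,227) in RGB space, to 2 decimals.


d = √[(R₁-R₂)² + (G₁-G₂)² + (B₁-B₂)²]
d = √[(104-136)² + (87-101)² + (39-227)²]
d = √[1024 + 196 + 35344]
d = √36564
d ≈ 191.22


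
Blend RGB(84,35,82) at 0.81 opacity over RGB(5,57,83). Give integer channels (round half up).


C = α×F + (1-α)×B, with 1-α = 0.19
R: 0.81×84 + 0.19×5 = 68.04 + 0.95 = 68.99 → 69
G: 0.81×35 + 0.19×57 = 28.35 + 10.83 = 39.18 → 39
B: 0.81×82 + 0.19×83 = 66.42 + 15.77 = 82.19 → 82
= RGB(69, 39, 82)


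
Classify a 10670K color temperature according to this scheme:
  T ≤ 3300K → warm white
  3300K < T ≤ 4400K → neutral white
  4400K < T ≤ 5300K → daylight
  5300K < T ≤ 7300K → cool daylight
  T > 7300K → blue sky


Temperature: 10670K
10670K > 7300K → blue sky
Classification: blue sky
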